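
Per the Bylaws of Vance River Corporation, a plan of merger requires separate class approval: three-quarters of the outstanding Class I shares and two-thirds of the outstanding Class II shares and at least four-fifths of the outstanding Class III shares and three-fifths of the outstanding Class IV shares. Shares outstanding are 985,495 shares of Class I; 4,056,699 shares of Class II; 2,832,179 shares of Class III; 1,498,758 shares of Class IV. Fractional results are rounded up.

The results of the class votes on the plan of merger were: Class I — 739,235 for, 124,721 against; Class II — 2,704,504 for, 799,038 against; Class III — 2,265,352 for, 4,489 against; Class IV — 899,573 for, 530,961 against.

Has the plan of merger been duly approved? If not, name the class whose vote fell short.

Not approved — the Class III shares did not give the required vote.

Class I: 3/4 of 985495 = 739121.25, rounded up to 739122; 739,122 required, 739,235 in favor — approved.
Class II: 2/3 of 4056699 = 2704466; 2,704,466 required, 2,704,504 in favor — approved.
Class III: 4/5 of 2832179 = 2265743.20, rounded up to 2265744; 2,265,744 required, 2,265,352 in favor — not approved.
Class IV: 3/5 of 1498758 = 899254.80, rounded up to 899255; 899,255 required, 899,573 in favor — approved.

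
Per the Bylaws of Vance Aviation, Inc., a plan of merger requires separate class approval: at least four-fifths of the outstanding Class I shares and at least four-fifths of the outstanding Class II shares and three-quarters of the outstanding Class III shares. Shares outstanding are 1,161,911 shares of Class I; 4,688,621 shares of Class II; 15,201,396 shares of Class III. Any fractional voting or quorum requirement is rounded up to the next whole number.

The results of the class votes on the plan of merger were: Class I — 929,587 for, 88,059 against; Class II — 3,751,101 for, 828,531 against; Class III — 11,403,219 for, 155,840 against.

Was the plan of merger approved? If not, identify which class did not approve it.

Class I: 4/5 of 1161911 = 929528.80, rounded up to 929529; 929,529 required, 929,587 in favor — approved.
Class II: 4/5 of 4688621 = 3750896.80, rounded up to 3750897; 3,750,897 required, 3,751,101 in favor — approved.
Class III: 3/4 of 15201396 = 11401047; 11,401,047 required, 11,403,219 in favor — approved.

Approved — every class gave the required vote.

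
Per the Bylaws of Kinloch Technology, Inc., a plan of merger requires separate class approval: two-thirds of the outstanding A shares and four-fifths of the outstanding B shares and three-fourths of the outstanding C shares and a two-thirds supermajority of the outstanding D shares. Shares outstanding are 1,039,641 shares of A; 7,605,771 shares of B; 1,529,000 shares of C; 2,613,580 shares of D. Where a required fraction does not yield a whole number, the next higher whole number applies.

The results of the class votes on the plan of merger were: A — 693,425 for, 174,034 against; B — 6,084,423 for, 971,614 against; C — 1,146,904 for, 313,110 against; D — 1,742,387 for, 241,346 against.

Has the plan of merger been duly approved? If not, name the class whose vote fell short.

Not approved — the B shares did not give the required vote.

A: 2/3 of 1039641 = 693094; 693,094 required, 693,425 in favor — approved.
B: 4/5 of 7605771 = 6084616.80, rounded up to 6084617; 6,084,617 required, 6,084,423 in favor — not approved.
C: 3/4 of 1529000 = 1146750; 1,146,750 required, 1,146,904 in favor — approved.
D: 2/3 of 2613580 = 1742386.67, rounded up to 1742387; 1,742,387 required, 1,742,387 in favor — approved.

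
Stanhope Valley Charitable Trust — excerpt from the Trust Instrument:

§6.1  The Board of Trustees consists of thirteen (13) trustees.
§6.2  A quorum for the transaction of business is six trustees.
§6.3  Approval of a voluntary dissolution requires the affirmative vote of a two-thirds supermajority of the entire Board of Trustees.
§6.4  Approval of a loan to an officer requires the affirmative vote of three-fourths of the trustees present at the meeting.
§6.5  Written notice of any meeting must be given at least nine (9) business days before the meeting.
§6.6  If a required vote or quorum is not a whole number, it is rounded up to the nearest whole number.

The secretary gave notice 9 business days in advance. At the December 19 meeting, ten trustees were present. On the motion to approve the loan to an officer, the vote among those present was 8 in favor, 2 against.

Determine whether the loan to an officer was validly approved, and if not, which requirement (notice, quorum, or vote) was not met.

Valid — all requirements satisfied.

Notice: 9 business days given; 9 required (9 ≥ 9). Satisfied.
Quorum: 10 present; quorum is 6. Satisfied.
Vote: the loan to an officer requires three-fourths of the trustees present (10). 3/4 of 10 = 7.50, rounded up to 8, so 8 affirmative votes are needed; 8 voted in favor. Satisfied.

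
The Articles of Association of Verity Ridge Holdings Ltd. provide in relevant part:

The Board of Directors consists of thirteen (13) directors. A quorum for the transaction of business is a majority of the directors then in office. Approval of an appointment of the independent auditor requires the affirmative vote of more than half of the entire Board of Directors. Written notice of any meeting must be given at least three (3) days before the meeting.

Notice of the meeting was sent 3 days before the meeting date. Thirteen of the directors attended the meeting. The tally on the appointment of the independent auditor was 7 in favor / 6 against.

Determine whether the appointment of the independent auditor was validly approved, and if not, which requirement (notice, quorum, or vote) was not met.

Valid — all requirements satisfied.

Notice: 3 days given; 3 required (3 ≥ 3). Satisfied.
Quorum: 13 present; quorum is 7. Satisfied.
Vote: the appointment of the independent auditor requires a majority of the entire Board of Directors (13). A majority of 13 is 7, so 7 affirmative votes are needed; 7 voted in favor. Satisfied.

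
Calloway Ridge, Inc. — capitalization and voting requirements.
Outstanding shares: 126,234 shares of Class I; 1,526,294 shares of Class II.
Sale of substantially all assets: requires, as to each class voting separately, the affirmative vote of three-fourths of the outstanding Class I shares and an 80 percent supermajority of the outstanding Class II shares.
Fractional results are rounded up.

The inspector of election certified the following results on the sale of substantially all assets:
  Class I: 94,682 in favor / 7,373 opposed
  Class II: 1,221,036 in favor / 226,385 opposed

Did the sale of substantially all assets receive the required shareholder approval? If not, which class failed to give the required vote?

Class I: 3/4 of 126234 = 94675.50, rounded up to 94676; 94,676 required, 94,682 in favor — approved.
Class II: 4/5 of 1526294 = 1221035.20, rounded up to 1221036; 1,221,036 required, 1,221,036 in favor — approved.

Approved — every class gave the required vote.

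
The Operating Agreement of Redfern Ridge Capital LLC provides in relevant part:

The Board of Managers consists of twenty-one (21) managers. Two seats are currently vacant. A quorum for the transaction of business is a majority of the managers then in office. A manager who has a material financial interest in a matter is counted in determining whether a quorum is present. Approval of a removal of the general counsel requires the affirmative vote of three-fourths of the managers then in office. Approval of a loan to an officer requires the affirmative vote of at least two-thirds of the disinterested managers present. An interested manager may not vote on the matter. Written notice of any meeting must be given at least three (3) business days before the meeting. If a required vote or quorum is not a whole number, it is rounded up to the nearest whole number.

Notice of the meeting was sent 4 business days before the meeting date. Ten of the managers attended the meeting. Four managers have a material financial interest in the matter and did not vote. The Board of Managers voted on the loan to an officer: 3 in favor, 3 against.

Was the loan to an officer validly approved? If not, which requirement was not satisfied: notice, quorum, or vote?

Notice: 4 business days given; 3 required (4 ≥ 3). Satisfied.
Quorum: 10 present (interested managers count toward quorum); quorum is 10. Satisfied.
Vote: the loan to an officer requires two-thirds of the disinterested managers present (10 − 4 = 6). 2/3 of 6 = 4, so 4 affirmative votes are needed; 3 voted in favor. Not satisfied.

Invalid — vote requirement not satisfied.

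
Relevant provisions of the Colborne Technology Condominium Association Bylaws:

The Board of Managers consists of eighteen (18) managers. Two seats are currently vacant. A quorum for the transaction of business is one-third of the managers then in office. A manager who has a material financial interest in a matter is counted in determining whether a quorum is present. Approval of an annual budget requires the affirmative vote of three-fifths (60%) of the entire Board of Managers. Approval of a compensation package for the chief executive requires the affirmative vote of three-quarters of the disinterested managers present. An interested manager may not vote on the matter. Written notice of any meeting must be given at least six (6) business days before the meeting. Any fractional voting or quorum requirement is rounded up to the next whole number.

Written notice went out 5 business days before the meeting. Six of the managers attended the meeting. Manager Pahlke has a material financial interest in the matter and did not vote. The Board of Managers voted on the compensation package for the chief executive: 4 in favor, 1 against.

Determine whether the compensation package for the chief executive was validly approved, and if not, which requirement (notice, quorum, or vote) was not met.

Notice: 5 business days given; 6 required (5 < 6). Not satisfied.
Quorum: 6 present (interested managers count toward quorum); quorum is 6. Satisfied.
Vote: the compensation package for the chief executive requires three-fourths of the disinterested managers present (6 − 1 = 5). 3/4 of 5 = 3.75, rounded up to 4, so 4 affirmative votes are needed; 4 voted in favor. Satisfied.

Invalid — notice requirement not satisfied.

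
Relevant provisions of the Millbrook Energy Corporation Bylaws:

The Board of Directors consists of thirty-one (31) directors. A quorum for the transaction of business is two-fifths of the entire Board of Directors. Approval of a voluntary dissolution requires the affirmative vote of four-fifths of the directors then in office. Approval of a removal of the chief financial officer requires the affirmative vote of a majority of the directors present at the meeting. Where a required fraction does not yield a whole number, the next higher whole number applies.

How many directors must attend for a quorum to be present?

2/5 of 31 = 12.40, rounded up to 13.

13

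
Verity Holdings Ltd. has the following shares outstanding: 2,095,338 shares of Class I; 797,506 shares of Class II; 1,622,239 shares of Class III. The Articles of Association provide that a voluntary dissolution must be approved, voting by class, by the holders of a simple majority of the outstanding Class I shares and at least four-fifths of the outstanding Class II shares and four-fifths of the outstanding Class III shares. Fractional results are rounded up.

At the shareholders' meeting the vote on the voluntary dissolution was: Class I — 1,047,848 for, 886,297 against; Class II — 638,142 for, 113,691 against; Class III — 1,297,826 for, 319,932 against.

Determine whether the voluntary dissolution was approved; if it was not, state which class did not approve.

Approved — every class gave the required vote.

Class I: a majority of 2095338 is 1047670; 1,047,670 required, 1,047,848 in favor — approved.
Class II: 4/5 of 797506 = 638004.80, rounded up to 638005; 638,005 required, 638,142 in favor — approved.
Class III: 4/5 of 1622239 = 1297791.20, rounded up to 1297792; 1,297,792 required, 1,297,826 in favor — approved.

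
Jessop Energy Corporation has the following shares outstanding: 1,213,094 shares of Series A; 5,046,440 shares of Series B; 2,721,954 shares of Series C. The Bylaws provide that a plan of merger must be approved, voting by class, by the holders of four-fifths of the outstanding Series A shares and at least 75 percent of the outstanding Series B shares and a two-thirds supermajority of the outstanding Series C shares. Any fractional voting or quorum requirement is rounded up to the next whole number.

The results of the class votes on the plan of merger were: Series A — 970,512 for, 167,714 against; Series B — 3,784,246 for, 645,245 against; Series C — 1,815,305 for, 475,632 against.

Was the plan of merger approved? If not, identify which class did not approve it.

Not approved — the Series B shares did not give the required vote.

Series A: 4/5 of 1213094 = 970475.20, rounded up to 970476; 970,476 required, 970,512 in favor — approved.
Series B: 3/4 of 5046440 = 3784830; 3,784,830 required, 3,784,246 in favor — not approved.
Series C: 2/3 of 2721954 = 1814636; 1,814,636 required, 1,815,305 in favor — approved.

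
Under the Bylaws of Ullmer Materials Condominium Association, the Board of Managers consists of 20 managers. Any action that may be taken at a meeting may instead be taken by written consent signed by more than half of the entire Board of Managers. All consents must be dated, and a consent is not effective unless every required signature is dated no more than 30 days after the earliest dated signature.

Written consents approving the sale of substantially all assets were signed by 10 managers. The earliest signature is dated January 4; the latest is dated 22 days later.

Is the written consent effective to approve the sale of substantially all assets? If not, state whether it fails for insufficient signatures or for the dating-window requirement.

Not effective — insufficient signatures.

Signatures required: more than half of 20 — a majority of 20 is 11, so 11 needed; 10 signed. Insufficient.
Dating window: the latest signature is 22 days after the earliest; the limit is 30 days. Within the window.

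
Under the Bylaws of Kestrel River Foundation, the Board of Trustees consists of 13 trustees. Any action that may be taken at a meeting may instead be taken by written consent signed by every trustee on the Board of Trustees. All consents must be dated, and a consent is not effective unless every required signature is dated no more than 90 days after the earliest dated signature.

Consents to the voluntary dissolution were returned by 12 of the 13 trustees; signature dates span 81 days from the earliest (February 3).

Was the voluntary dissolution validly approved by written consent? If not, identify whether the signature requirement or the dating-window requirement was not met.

Not effective — insufficient signatures.

Signatures required: every one of 13 — unanimous means all 13, so 13 needed; 12 signed. Insufficient.
Dating window: the latest signature is 81 days after the earliest; the limit is 90 days. Within the window.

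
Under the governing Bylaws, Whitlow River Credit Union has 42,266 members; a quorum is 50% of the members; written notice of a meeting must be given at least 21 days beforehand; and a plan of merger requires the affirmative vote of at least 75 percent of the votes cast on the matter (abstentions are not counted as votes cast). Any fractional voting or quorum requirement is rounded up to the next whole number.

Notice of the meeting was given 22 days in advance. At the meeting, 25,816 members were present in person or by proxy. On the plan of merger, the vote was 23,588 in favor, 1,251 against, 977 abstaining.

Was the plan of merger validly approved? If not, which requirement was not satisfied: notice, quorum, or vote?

Notice: 22 days given; 21 required. Satisfied.
Quorum: 50% of 42,266 = 21,133; 25,816 present. Satisfied.
Vote: requires three-fourths of the votes cast (25,816 − 977 abstaining = 24,839); 3/4 of 24839 = 18629.25, rounded up to 18630, so 18,630 needed; 23,588 in favor. Satisfied.

Valid — all requirements satisfied.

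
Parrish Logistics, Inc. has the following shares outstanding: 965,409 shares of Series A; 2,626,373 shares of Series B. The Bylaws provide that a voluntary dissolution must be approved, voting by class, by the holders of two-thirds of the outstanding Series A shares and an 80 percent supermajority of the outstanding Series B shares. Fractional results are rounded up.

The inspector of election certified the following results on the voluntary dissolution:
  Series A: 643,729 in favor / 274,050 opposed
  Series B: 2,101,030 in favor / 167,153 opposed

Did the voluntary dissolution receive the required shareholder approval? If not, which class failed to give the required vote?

Series A: 2/3 of 965409 = 643606; 643,606 required, 643,729 in favor — approved.
Series B: 4/5 of 2626373 = 2101098.40, rounded up to 2101099; 2,101,099 required, 2,101,030 in favor — not approved.

Not approved — the Series B shares did not give the required vote.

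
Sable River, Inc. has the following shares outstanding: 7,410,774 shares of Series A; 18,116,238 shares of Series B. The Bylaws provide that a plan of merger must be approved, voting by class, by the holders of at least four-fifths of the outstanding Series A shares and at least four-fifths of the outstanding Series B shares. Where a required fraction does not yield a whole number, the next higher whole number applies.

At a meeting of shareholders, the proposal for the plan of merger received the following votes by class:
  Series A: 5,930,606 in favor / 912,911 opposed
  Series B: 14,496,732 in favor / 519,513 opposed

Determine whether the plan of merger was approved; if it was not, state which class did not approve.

Approved — every class gave the required vote.

Series A: 4/5 of 7410774 = 5928619.20, rounded up to 5928620; 5,928,620 required, 5,930,606 in favor — approved.
Series B: 4/5 of 18116238 = 14492990.40, rounded up to 14492991; 14,492,991 required, 14,496,732 in favor — approved.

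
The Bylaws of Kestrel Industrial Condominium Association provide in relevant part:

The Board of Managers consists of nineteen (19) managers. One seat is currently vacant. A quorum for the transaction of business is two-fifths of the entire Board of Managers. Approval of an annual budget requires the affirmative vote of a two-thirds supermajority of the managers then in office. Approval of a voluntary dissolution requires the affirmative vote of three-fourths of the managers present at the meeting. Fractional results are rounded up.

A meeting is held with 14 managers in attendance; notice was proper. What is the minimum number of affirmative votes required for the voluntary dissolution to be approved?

11

The voluntary dissolution requires three-fourths of the managers present (14).
3/4 of 14 = 10.50, rounded up to 11.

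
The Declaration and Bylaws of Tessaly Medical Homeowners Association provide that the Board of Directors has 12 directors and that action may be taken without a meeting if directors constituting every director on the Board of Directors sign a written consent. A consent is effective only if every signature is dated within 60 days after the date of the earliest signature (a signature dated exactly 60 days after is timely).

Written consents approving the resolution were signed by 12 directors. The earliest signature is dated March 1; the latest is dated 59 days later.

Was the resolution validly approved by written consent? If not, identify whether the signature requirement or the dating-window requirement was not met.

Effective — both the signature and dating-window requirements are satisfied.

Signatures required: all of 12 — unanimous means all 12, so 12 needed; 12 signed. Sufficient.
Dating window: the latest signature is 59 days after the earliest; the limit is 60 days. Within the window.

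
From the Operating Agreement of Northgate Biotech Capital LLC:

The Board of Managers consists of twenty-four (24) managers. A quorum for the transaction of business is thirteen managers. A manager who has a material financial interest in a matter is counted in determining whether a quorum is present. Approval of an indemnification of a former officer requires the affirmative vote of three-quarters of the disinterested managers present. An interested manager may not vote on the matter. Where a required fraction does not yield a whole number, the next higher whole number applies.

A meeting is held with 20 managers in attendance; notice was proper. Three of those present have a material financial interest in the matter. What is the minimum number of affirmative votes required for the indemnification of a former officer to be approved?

13

The indemnification of a former officer requires three-fourths of the disinterested managers present (20 − 3 = 17).
3/4 of 17 = 12.75, rounded up to 13.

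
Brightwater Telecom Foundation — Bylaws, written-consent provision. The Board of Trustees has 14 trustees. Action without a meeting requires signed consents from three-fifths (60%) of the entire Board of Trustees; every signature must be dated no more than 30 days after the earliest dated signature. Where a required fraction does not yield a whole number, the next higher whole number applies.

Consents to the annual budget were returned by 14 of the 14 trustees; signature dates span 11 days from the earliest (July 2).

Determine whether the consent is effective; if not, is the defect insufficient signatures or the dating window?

Effective — both the signature and dating-window requirements are satisfied.

Signatures required: three-fifths (60%) of 14 — 3/5 of 14 = 8.40, rounded up to 9, so 9 needed; 14 signed. Sufficient.
Dating window: the latest signature is 11 days after the earliest; the limit is 30 days. Within the window.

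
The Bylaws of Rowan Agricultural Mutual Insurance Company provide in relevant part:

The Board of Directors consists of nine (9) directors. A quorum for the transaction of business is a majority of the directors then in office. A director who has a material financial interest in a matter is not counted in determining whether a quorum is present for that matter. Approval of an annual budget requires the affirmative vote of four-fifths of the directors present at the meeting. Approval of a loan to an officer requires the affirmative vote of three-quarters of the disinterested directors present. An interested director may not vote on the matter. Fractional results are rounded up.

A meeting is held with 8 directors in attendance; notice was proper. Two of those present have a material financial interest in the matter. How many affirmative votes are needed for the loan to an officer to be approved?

5

The loan to an officer requires three-fourths of the disinterested directors present (8 − 2 = 6).
3/4 of 6 = 4.50, rounded up to 5.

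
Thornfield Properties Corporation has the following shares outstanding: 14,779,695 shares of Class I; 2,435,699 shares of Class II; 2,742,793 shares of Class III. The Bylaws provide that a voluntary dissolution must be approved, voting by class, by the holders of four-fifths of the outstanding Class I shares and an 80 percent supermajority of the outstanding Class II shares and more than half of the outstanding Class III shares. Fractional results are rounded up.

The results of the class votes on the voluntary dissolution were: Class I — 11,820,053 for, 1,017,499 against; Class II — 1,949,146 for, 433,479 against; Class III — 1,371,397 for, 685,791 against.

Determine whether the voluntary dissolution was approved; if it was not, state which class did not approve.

Class I: 4/5 of 14779695 = 11823756; 11,823,756 required, 11,820,053 in favor — not approved.
Class II: 4/5 of 2435699 = 1948559.20, rounded up to 1948560; 1,948,560 required, 1,949,146 in favor — approved.
Class III: a majority of 2742793 is 1371397; 1,371,397 required, 1,371,397 in favor — approved.

Not approved — the Class I shares did not give the required vote.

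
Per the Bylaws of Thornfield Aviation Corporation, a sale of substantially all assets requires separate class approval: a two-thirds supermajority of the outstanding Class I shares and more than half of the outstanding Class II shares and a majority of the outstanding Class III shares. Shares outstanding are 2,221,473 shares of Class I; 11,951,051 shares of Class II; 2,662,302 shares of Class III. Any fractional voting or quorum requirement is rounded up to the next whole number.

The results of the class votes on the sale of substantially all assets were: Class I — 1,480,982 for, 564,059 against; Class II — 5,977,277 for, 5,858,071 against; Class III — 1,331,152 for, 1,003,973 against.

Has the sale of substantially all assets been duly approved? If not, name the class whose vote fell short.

Class I: 2/3 of 2221473 = 1480982; 1,480,982 required, 1,480,982 in favor — approved.
Class II: a majority of 11951051 is 5975526; 5,975,526 required, 5,977,277 in favor — approved.
Class III: a majority of 2662302 is 1331152; 1,331,152 required, 1,331,152 in favor — approved.

Approved — every class gave the required vote.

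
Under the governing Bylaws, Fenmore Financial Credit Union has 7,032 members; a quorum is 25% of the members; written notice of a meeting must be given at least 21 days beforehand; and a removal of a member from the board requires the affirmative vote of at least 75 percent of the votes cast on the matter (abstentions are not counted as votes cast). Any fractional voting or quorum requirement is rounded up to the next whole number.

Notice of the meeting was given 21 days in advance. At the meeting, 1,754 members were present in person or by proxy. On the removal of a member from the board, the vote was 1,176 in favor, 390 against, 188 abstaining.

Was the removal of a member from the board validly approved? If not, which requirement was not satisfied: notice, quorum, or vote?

Invalid — quorum requirement not satisfied.

Notice: 21 days given; 21 required. Satisfied.
Quorum: 25% of 7,032 = 1,758; 1,754 present. Not satisfied.
Vote: requires three-fourths of the votes cast (1,754 − 188 abstaining = 1,566); 3/4 of 1566 = 1174.50, rounded up to 1175, so 1,175 needed; 1,176 in favor. Satisfied.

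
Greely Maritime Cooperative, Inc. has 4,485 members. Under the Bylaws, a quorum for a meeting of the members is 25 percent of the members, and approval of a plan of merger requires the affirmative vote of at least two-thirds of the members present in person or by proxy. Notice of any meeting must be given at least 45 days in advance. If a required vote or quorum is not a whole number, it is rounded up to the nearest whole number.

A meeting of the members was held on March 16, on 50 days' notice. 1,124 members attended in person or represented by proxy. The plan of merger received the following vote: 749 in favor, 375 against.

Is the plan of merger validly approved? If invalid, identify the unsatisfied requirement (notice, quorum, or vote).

Notice: 50 days given; 45 required. Satisfied.
Quorum: 25% of 4,485 = 1,121.25, rounded up to 1,122; 1,124 present. Satisfied.
Vote: requires two-thirds of those present (1,124); 2/3 of 1124 = 749.33, rounded up to 750, so 750 needed; 749 in favor. Not satisfied.

Invalid — vote requirement not satisfied.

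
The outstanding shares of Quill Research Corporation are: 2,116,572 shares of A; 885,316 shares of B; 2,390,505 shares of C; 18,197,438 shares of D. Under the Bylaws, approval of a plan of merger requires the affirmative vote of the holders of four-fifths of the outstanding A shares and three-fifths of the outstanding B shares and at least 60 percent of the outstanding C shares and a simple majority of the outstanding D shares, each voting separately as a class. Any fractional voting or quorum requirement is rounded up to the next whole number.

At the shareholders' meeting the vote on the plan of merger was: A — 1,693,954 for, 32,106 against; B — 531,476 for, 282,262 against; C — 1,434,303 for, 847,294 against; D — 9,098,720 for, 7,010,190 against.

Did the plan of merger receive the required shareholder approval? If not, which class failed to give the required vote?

A: 4/5 of 2116572 = 1693257.60, rounded up to 1693258; 1,693,258 required, 1,693,954 in favor — approved.
B: 3/5 of 885316 = 531189.60, rounded up to 531190; 531,190 required, 531,476 in favor — approved.
C: 3/5 of 2390505 = 1434303; 1,434,303 required, 1,434,303 in favor — approved.
D: a majority of 18197438 is 9098720; 9,098,720 required, 9,098,720 in favor — approved.

Approved — every class gave the required vote.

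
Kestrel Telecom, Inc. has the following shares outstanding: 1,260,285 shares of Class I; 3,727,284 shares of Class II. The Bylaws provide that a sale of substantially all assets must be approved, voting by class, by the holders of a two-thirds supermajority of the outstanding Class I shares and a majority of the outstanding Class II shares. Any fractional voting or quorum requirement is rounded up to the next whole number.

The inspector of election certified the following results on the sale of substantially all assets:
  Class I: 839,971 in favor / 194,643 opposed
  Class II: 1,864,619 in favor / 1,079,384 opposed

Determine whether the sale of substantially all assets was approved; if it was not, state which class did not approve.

Not approved — the Class I shares did not give the required vote.

Class I: 2/3 of 1260285 = 840190; 840,190 required, 839,971 in favor — not approved.
Class II: a majority of 3727284 is 1863643; 1,863,643 required, 1,864,619 in favor — approved.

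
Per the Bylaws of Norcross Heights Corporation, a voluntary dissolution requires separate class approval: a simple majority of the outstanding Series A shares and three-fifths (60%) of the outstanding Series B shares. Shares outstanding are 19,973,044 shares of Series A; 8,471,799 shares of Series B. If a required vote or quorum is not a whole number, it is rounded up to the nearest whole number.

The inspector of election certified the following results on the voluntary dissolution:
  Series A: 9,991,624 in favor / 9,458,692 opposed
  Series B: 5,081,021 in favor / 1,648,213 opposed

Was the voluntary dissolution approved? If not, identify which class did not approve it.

Series A: a majority of 19973044 is 9986523; 9,986,523 required, 9,991,624 in favor — approved.
Series B: 3/5 of 8471799 = 5083079.40, rounded up to 5083080; 5,083,080 required, 5,081,021 in favor — not approved.

Not approved — the Series B shares did not give the required vote.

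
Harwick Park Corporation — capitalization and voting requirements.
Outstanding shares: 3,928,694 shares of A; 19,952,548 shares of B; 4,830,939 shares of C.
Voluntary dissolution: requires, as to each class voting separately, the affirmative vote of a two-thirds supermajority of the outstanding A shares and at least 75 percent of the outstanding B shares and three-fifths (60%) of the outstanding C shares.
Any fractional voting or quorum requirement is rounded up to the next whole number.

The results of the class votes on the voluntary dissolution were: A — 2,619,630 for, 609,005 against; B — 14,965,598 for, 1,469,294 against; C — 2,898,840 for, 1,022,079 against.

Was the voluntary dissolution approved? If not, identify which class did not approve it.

A: 2/3 of 3928694 = 2619129.33, rounded up to 2619130; 2,619,130 required, 2,619,630 in favor — approved.
B: 3/4 of 19952548 = 14964411; 14,964,411 required, 14,965,598 in favor — approved.
C: 3/5 of 4830939 = 2898563.40, rounded up to 2898564; 2,898,564 required, 2,898,840 in favor — approved.

Approved — every class gave the required vote.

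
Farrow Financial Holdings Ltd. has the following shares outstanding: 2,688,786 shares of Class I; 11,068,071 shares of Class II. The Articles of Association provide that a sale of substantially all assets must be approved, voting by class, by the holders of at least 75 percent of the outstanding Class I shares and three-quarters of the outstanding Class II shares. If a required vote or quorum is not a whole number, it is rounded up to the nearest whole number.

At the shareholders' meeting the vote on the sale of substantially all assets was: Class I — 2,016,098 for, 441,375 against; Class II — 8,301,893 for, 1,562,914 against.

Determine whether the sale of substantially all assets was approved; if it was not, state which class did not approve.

Class I: 3/4 of 2688786 = 2016589.50, rounded up to 2016590; 2,016,590 required, 2,016,098 in favor — not approved.
Class II: 3/4 of 11068071 = 8301053.25, rounded up to 8301054; 8,301,054 required, 8,301,893 in favor — approved.

Not approved — the Class I shares did not give the required vote.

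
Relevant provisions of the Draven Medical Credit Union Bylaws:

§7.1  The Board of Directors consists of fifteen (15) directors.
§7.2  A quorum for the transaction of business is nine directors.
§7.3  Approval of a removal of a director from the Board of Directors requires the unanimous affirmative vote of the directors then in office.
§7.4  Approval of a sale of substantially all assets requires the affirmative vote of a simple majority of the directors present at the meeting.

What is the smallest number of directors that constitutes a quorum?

The quorum is fixed at 9.

9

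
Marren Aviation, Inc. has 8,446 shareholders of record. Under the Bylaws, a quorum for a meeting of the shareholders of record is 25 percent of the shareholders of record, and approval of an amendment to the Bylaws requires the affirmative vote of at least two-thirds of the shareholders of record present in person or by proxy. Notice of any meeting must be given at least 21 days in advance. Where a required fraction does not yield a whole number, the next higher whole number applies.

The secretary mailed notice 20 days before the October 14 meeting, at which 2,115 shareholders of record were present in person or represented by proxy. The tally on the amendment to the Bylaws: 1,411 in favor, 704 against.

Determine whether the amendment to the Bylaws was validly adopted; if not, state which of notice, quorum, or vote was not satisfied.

Invalid — notice requirement not satisfied.

Notice: 20 days given; 21 required. Not satisfied.
Quorum: 25% of 8,446 = 2,111.50, rounded up to 2,112; 2,115 present. Satisfied.
Vote: requires two-thirds of those present (2,115); 2/3 of 2115 = 1410, so 1,410 needed; 1,411 in favor. Satisfied.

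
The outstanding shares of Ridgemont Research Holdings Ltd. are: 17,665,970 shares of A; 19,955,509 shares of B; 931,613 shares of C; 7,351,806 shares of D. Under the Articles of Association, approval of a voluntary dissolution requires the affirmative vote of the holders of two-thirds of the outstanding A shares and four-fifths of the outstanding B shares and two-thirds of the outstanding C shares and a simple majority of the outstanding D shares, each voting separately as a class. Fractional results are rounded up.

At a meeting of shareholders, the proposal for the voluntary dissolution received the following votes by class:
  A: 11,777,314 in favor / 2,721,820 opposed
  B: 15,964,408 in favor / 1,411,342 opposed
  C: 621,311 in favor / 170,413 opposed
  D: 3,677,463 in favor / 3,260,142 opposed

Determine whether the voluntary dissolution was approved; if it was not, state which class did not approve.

A: 2/3 of 17665970 = 11777313.33, rounded up to 11777314; 11,777,314 required, 11,777,314 in favor — approved.
B: 4/5 of 19955509 = 15964407.20, rounded up to 15964408; 15,964,408 required, 15,964,408 in favor — approved.
C: 2/3 of 931613 = 621075.33, rounded up to 621076; 621,076 required, 621,311 in favor — approved.
D: a majority of 7351806 is 3675904; 3,675,904 required, 3,677,463 in favor — approved.

Approved — every class gave the required vote.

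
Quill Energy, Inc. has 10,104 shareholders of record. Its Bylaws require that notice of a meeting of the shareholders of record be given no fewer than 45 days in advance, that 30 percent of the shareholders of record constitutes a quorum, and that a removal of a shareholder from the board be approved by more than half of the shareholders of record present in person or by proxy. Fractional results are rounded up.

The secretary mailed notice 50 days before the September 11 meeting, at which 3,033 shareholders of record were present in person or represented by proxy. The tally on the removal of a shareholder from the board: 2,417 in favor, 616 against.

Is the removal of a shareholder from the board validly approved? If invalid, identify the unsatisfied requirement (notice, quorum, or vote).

Valid — all requirements satisfied.

Notice: 50 days given; 45 required. Satisfied.
Quorum: 30% of 10,104 = 3,031.20, rounded up to 3,032; 3,033 present. Satisfied.
Vote: requires a majority of those present (3,033); a majority of 3033 is 1517, so 1,517 needed; 2,417 in favor. Satisfied.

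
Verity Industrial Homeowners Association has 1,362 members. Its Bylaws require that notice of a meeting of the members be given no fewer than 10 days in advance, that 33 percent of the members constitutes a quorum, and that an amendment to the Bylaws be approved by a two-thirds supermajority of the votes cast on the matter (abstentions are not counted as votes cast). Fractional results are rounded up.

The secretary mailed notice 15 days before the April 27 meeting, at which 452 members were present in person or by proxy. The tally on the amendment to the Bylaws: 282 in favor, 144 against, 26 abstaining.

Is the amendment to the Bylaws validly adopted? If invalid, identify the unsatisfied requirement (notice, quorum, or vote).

Invalid — vote requirement not satisfied.

Notice: 15 days given; 10 required. Satisfied.
Quorum: 33% of 1,362 = 449.46, rounded up to 450; 452 present. Satisfied.
Vote: requires two-thirds of the votes cast (452 − 26 abstaining = 426); 2/3 of 426 = 284, so 284 needed; 282 in favor. Not satisfied.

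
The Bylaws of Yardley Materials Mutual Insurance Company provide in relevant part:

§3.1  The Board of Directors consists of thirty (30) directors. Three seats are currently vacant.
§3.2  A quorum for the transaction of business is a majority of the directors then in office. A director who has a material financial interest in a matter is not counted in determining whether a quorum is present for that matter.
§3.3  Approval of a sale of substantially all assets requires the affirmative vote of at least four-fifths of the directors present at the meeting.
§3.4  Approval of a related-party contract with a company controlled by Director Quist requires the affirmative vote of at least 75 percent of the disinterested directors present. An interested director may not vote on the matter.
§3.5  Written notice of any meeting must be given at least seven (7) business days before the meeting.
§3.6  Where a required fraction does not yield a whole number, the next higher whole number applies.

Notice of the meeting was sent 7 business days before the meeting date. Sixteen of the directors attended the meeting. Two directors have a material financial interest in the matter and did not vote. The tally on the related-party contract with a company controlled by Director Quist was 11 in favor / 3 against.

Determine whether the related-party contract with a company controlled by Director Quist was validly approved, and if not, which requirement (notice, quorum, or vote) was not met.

Valid — all requirements satisfied.

Notice: 7 business days given; 7 required (7 ≥ 7). Satisfied.
Quorum: 16 present, but the 2 interested directors do not count, leaving 14. Quorum is 14. Satisfied.
Vote: the related-party contract with a company controlled by Director Quist requires three-fourths of the disinterested directors present (16 − 2 = 14). 3/4 of 14 = 10.50, rounded up to 11, so 11 affirmative votes are needed; 11 voted in favor. Satisfied.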